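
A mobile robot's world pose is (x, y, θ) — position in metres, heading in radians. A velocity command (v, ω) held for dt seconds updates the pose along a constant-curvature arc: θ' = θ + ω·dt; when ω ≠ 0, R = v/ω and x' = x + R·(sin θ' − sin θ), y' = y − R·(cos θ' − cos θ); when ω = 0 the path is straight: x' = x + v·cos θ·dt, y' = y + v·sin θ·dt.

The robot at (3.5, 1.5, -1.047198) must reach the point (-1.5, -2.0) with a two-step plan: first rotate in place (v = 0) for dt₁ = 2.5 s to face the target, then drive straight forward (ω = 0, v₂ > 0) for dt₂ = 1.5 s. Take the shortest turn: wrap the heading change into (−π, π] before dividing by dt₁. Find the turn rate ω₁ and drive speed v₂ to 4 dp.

ω₁ = -0.5935, v₂ = 4.0689

heading to target = atan2(-2−1.5, -1.5−3.5) = -2.5309
Δθ = wrap(-2.5309 − -1.0472) = -1.4837; ω₁ = Δθ/dt₁ = -0.5935
distance = √((-1.5−3.5)² + (-2−1.5)²) = 6.1033; v₂ = distance/dt₂ = 4.0689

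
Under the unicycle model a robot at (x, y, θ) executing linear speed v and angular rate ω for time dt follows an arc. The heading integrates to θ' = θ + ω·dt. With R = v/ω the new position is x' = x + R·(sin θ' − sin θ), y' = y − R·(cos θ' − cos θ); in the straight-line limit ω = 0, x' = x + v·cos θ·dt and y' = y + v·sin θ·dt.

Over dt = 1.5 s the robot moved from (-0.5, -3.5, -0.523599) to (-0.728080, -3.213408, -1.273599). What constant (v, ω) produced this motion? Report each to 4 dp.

Δθ = -1.273599 − -0.523599 = -0.750000
ω = Δθ/dt = -0.750000/1.5 = -0.5000
R = −Δy/(cos θ' − cos θ) = 0.5000
v = R·ω = 0.5000·-0.5000 = -0.2500

v = -0.2500, ω = -0.5000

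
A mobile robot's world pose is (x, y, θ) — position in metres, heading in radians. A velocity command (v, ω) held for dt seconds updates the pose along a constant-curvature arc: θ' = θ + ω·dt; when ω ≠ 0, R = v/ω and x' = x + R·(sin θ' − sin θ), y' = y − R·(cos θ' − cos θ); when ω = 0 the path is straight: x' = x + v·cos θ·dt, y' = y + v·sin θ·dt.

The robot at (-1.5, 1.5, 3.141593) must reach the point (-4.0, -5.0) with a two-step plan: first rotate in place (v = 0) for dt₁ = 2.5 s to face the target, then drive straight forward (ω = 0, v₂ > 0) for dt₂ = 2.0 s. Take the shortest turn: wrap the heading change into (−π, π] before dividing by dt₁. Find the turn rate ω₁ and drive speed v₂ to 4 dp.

ω₁ = 0.4814, v₂ = 3.4821

heading to target = atan2(-5−1.5, -4−-1.5) = -1.9380
Δθ = wrap(-1.9380 − 3.1416) = 1.2036; ω₁ = Δθ/dt₁ = 0.4814
distance = √((-4−-1.5)² + (-5−1.5)²) = 6.9642; v₂ = distance/dt₂ = 3.4821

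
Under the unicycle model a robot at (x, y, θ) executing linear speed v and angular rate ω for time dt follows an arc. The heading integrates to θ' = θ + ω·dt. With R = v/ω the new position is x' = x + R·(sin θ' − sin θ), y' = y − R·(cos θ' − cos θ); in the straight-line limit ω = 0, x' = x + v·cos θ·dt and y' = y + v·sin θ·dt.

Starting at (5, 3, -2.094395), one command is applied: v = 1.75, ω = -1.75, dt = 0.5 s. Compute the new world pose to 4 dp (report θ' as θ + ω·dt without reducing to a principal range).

(4.3053, 2.5148, -2.9694)

θ' = -2.0944 + -1.75·0.5 = -2.9694
R = v/ω = 1.75/-1.75 = -1.0000
x' = 5 + -1.0000·(sin -2.9694 − sin -2.0944) = 4.3053
y' = 3 − -1.0000·(cos -2.9694 − cos -2.0944) = 2.5148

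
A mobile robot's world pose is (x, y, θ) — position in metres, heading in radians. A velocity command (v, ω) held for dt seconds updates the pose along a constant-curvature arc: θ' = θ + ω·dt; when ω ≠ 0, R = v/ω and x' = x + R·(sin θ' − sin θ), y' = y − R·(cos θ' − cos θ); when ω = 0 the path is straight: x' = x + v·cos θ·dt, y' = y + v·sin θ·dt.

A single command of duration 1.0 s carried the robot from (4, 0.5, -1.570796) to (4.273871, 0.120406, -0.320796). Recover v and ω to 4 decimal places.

Δθ = -0.320796 − -1.570796 = 1.250000
ω = Δθ/dt = 1.250000/1.0 = 1.2500
R = −Δy/(cos θ' − cos θ) = 0.4000
v = R·ω = 0.4000·1.2500 = 0.5000

v = 0.5000, ω = 1.2500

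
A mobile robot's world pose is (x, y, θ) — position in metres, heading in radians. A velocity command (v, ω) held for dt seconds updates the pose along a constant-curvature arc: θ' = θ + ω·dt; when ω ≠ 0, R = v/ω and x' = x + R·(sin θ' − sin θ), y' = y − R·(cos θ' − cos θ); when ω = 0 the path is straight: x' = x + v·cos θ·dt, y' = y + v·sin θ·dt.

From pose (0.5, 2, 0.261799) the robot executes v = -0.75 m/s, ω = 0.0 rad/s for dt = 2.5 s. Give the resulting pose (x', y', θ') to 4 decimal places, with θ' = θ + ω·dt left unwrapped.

(-1.3111, 1.5147, 0.2618)

θ' = 0.2618 + 0.0·2.5 = 0.2618
ω = 0 → straight: x' = 0.5 + -0.75·cos(0.2618)·2.5 = -1.3111
y' = 2 + -0.75·sin(0.2618)·2.5 = 1.5147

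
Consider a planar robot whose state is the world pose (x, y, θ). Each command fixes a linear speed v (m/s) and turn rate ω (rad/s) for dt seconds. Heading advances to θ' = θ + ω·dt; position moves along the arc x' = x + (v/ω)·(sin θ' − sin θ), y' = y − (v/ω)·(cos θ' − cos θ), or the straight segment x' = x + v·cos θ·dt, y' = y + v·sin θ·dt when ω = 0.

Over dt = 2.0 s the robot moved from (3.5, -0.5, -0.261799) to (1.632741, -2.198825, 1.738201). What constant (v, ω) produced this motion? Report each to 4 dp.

v = -1.5000, ω = 1.0000

Δθ = 1.738201 − -0.261799 = 2.000000
ω = Δθ/dt = 2.000000/2.0 = 1.0000
R = Δx/(sin θ' − sin θ) = -1.5000
v = R·ω = -1.5000·1.0000 = -1.5000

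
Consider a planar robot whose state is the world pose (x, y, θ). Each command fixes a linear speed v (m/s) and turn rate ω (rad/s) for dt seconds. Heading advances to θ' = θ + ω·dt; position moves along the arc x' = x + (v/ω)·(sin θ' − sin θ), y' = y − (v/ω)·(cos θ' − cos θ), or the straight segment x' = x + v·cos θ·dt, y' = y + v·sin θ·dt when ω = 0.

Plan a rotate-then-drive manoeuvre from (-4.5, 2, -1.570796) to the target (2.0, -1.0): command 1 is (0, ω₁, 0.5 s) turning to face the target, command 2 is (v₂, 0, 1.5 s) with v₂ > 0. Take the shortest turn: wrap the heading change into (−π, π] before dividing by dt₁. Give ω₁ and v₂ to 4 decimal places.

ω₁ = 2.2768, v₂ = 4.7726

heading to target = atan2(-1−2, 2−-4.5) = -0.4324
Δθ = wrap(-0.4324 − -1.5708) = 1.1384; ω₁ = Δθ/dt₁ = 2.2768
distance = √((2−-4.5)² + (-1−2)²) = 7.1589; v₂ = distance/dt₂ = 4.7726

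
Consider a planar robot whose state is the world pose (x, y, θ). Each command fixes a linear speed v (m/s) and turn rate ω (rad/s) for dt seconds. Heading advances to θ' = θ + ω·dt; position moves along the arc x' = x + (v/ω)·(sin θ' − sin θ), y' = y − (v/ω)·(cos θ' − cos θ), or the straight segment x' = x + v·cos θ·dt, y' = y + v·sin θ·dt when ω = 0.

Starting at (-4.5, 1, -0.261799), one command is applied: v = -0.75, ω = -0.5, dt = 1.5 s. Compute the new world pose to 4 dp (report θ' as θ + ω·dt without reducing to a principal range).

θ' = -0.2618 + -0.5·1.5 = -1.0118
R = v/ω = -0.75/-0.5 = 1.5000
x' = -4.5 + 1.5000·(sin -1.0118 − sin -0.2618) = -5.3835
y' = 1 − 1.5000·(cos -1.0118 − cos -0.2618) = 1.6534

(-5.3835, 1.6534, -1.0118)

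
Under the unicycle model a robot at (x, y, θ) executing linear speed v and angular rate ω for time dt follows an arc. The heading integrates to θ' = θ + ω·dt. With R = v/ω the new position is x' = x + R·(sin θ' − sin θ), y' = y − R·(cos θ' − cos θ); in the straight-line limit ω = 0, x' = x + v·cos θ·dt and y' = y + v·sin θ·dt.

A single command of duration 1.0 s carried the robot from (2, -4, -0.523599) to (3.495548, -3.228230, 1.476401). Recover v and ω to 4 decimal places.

Δθ = 1.476401 − -0.523599 = 2.000000
ω = Δθ/dt = 2.000000/1.0 = 2.0000
R = Δx/(sin θ' − sin θ) = 1.0000
v = R·ω = 1.0000·2.0000 = 2.0000

v = 2.0000, ω = 2.0000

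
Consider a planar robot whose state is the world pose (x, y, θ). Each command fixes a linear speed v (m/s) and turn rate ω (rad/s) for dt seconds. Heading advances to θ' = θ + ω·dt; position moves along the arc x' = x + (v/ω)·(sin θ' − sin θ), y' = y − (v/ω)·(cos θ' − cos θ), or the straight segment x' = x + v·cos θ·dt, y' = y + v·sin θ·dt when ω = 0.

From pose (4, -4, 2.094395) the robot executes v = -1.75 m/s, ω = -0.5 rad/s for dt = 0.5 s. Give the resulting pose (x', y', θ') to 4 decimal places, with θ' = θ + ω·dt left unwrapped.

(4.3387, -4.8043, 1.8444)

θ' = 2.0944 + -0.5·0.5 = 1.8444
R = v/ω = -1.75/-0.5 = 3.5000
x' = 4 + 3.5000·(sin 1.8444 − sin 2.0944) = 4.3387
y' = -4 − 3.5000·(cos 1.8444 − cos 2.0944) = -4.8043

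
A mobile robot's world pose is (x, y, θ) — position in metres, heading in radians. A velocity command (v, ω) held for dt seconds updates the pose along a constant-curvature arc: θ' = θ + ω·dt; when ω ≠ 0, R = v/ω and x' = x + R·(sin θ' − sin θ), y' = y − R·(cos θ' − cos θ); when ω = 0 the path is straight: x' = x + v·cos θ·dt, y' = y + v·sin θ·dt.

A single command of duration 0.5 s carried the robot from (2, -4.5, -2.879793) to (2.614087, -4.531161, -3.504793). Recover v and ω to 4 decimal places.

Δθ = -3.504793 − -2.879793 = -0.625000
ω = Δθ/dt = -0.625000/0.5 = -1.2500
R = Δx/(sin θ' − sin θ) = 1.0000
v = R·ω = 1.0000·-1.2500 = -1.2500

v = -1.2500, ω = -1.2500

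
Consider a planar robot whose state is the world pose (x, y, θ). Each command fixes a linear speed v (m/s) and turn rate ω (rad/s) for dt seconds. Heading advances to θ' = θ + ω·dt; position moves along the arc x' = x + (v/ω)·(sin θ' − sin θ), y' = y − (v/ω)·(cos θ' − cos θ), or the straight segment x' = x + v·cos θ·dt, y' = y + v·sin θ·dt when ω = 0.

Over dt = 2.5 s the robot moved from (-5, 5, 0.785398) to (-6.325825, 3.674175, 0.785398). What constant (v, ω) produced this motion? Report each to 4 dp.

v = -0.7500, ω = 0.0000

Δθ = 0.785398 − 0.785398 = 0.000000
ω = Δθ/dt = 0.000000/2.5 = 0.0000
ω = 0 → v = (Δx·cos θ + Δy·sin θ)/dt = -0.7500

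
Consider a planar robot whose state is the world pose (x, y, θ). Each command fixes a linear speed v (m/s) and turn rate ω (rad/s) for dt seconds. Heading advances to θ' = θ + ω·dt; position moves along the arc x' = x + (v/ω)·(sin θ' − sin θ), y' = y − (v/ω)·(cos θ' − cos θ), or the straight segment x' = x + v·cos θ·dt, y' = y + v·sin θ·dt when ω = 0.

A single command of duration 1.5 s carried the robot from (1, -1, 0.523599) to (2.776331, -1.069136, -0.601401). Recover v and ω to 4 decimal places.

v = 1.2500, ω = -0.7500

Δθ = -0.601401 − 0.523599 = -1.125000
ω = Δθ/dt = -1.125000/1.5 = -0.7500
R = Δx/(sin θ' − sin θ) = -1.6667
v = R·ω = -1.6667·-0.7500 = 1.2500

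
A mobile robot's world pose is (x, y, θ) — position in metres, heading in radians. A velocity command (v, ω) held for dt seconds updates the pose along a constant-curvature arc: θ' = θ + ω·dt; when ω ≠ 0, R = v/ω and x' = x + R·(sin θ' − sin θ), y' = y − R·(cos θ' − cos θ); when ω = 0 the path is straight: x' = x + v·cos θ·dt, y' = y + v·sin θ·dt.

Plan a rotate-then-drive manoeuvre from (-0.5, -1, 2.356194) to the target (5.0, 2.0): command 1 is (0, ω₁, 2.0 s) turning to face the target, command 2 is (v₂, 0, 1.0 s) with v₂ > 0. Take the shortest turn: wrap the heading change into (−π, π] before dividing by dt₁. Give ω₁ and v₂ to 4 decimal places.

heading to target = atan2(2−-1, 5−-0.5) = 0.4993
Δθ = wrap(0.4993 − 2.3562) = -1.8568; ω₁ = Δθ/dt₁ = -0.9284
distance = √((5−-0.5)² + (2−-1)²) = 6.2650; v₂ = distance/dt₂ = 6.2650

ω₁ = -0.9284, v₂ = 6.2650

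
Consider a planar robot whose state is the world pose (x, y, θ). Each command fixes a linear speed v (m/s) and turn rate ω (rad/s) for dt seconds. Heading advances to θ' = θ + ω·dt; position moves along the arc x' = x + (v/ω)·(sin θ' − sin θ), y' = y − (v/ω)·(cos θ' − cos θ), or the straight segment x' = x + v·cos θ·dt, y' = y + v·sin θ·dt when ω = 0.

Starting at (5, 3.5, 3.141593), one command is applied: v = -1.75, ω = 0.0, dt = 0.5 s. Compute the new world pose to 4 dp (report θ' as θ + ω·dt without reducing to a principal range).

(5.8750, 3.5000, 3.1416)

θ' = 3.1416 + 0.0·0.5 = 3.1416
ω = 0 → straight: x' = 5 + -1.75·cos(3.1416)·0.5 = 5.8750
y' = 3.5 + -1.75·sin(3.1416)·0.5 = 3.5000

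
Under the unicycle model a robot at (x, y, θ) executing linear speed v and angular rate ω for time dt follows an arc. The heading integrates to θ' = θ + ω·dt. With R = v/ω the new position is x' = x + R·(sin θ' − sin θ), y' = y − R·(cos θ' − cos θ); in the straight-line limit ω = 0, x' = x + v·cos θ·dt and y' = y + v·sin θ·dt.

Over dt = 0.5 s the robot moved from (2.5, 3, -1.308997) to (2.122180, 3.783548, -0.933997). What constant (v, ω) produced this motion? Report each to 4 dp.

Δθ = -0.933997 − -1.308997 = 0.375000
ω = Δθ/dt = 0.375000/0.5 = 0.7500
R = −Δy/(cos θ' − cos θ) = -2.3333
v = R·ω = -2.3333·0.7500 = -1.7500

v = -1.7500, ω = 0.7500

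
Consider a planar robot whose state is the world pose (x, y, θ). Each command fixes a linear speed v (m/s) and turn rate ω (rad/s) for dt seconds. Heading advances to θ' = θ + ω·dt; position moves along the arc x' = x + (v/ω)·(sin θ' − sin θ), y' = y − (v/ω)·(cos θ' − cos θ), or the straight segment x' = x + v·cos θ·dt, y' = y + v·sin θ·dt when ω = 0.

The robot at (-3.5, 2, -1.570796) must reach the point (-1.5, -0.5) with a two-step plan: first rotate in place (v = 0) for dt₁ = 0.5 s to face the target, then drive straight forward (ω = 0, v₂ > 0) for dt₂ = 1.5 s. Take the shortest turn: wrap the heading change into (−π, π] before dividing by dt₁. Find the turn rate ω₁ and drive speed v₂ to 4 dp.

ω₁ = 1.3495, v₂ = 2.1344

heading to target = atan2(-0.5−2, -1.5−-3.5) = -0.8961
Δθ = wrap(-0.8961 − -1.5708) = 0.6747; ω₁ = Δθ/dt₁ = 1.3495
distance = √((-1.5−-3.5)² + (-0.5−2)²) = 3.2016; v₂ = distance/dt₂ = 2.1344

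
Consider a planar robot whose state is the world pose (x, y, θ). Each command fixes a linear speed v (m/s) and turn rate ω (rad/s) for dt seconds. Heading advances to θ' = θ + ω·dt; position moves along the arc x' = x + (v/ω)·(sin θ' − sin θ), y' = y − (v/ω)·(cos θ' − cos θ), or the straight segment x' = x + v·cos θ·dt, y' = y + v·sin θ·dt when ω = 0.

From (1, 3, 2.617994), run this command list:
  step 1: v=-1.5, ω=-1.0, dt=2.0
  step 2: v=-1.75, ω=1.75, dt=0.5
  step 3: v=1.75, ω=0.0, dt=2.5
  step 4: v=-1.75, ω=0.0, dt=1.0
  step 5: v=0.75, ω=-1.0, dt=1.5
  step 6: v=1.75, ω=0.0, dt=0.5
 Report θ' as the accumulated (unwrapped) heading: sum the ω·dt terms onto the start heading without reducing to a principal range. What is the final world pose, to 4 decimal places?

(2.5335, 3.0437, -0.0070)

step 1: θ'=0.6180 (R=1.5000) → pose (1.1191, 0.4784, 0.6180)
step 2: θ'=1.4930 (R=-1.0000) → pose (0.7015, -0.2589, 1.4930)
step 3: θ'=1.4930 (straight) → pose (1.0416, 4.1028, 1.4930)
step 4: θ'=1.4930 (straight) → pose (0.9056, 2.3581, 1.4930)
step 5: θ'=-0.0070 (R=-0.7500) → pose (1.6585, 3.0498, -0.0070)
step 6: θ'=-0.0070 (straight) → pose (2.5335, 3.0437, -0.0070)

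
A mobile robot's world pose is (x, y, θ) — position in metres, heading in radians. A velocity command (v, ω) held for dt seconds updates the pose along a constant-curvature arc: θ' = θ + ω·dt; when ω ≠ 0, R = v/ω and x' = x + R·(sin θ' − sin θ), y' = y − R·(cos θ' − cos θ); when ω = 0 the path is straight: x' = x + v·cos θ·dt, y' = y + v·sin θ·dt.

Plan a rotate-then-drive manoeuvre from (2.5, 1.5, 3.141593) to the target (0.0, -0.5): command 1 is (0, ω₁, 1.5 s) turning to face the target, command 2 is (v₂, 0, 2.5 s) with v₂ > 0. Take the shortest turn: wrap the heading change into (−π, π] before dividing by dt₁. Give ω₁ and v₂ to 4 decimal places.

ω₁ = 0.4498, v₂ = 1.2806

heading to target = atan2(-0.5−1.5, 0−2.5) = -2.4669
Δθ = wrap(-2.4669 − 3.1416) = 0.6747; ω₁ = Δθ/dt₁ = 0.4498
distance = √((0−2.5)² + (-0.5−1.5)²) = 3.2016; v₂ = distance/dt₂ = 1.2806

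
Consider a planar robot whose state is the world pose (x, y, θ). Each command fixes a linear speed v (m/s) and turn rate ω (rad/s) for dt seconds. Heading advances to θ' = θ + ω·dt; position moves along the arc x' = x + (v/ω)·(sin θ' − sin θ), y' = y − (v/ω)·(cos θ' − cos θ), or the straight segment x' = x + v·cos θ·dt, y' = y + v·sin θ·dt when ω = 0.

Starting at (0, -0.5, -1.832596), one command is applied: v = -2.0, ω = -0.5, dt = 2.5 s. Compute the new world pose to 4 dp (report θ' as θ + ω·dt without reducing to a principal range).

θ' = -1.8326 + -0.5·2.5 = -3.0826
R = v/ω = -2.0/-0.5 = 4.0000
x' = 0 + 4.0000·(sin -3.0826 − sin -1.8326) = 3.6279
y' = -0.5 − 4.0000·(cos -3.0826 − cos -1.8326) = 2.4578

(3.6279, 2.4578, -3.0826)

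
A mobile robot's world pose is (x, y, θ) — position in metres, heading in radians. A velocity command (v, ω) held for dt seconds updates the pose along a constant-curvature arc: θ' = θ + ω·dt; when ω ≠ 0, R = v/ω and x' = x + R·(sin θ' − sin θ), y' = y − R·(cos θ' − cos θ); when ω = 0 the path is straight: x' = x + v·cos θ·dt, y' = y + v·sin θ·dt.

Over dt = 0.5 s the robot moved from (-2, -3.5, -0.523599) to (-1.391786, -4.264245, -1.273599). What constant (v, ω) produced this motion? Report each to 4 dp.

Δθ = -1.273599 − -0.523599 = -0.750000
ω = Δθ/dt = -0.750000/0.5 = -1.5000
R = −Δy/(cos θ' − cos θ) = -1.3333
v = R·ω = -1.3333·-1.5000 = 2.0000

v = 2.0000, ω = -1.5000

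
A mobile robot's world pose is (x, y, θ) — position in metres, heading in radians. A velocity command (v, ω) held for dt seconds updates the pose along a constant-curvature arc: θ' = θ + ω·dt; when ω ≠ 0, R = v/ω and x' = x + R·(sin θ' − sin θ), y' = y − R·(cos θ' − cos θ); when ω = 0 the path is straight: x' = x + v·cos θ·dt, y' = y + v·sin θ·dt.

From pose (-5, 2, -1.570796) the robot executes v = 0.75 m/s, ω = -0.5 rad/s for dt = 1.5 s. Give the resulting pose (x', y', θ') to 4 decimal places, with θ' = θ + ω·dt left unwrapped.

θ' = -1.5708 + -0.5·1.5 = -2.3208
R = v/ω = 0.75/-0.5 = -1.5000
x' = -5 + -1.5000·(sin -2.3208 − sin -1.5708) = -5.4025
y' = 2 − -1.5000·(cos -2.3208 − cos -1.5708) = 0.9775

(-5.4025, 0.9775, -2.3208)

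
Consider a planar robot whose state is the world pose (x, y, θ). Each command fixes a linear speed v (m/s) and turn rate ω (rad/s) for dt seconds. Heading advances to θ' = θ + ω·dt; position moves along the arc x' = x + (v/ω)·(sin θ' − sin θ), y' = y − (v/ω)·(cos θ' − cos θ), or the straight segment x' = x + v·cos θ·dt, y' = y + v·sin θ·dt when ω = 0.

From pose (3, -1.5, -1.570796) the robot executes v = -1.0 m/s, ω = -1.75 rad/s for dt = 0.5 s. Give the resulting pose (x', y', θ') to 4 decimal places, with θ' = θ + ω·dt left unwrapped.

(3.2051, -1.0614, -2.4458)

θ' = -1.5708 + -1.75·0.5 = -2.4458
R = v/ω = -1.0/-1.75 = 0.5714
x' = 3 + 0.5714·(sin -2.4458 − sin -1.5708) = 3.2051
y' = -1.5 − 0.5714·(cos -2.4458 − cos -1.5708) = -1.0614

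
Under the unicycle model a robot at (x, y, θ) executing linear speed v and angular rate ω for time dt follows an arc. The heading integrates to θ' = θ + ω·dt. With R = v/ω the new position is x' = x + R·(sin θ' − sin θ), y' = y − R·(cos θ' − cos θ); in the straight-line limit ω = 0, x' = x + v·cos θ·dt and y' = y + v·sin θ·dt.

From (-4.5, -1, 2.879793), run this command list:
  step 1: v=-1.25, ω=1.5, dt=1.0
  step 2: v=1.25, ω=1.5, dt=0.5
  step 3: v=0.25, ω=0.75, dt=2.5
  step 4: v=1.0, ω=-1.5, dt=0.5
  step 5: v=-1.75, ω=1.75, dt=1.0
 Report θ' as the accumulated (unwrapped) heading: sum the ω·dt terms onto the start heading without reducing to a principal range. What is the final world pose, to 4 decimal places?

(-3.5036, -2.1761, 8.0048)

step 1: θ'=4.3798 (R=-0.8333) → pose (-3.4967, -0.4671, 4.3798)
step 2: θ'=5.1298 (R=0.8333) → pose (-3.4708, -1.0770, 5.1298)
step 3: θ'=7.0048 (R=0.3333) → pose (-2.9459, -1.1922, 7.0048)
step 4: θ'=6.2548 (R=-0.6667) → pose (-2.4865, -1.0263, 6.2548)
step 5: θ'=8.0048 (R=-1.0000) → pose (-3.5036, -2.1761, 8.0048)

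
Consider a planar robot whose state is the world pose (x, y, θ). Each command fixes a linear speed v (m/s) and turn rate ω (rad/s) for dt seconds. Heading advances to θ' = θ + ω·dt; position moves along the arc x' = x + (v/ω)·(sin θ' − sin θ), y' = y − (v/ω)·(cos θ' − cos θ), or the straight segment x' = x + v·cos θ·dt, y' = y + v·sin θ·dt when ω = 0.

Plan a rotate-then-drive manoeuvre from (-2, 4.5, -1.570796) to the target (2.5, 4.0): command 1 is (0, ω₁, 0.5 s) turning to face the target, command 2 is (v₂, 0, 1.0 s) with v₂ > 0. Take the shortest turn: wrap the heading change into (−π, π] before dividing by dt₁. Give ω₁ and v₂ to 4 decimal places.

heading to target = atan2(4−4.5, 2.5−-2) = -0.1107
Δθ = wrap(-0.1107 − -1.5708) = 1.4601; ω₁ = Δθ/dt₁ = 2.9203
distance = √((2.5−-2)² + (4−4.5)²) = 4.5277; v₂ = distance/dt₂ = 4.5277

ω₁ = 2.9203, v₂ = 4.5277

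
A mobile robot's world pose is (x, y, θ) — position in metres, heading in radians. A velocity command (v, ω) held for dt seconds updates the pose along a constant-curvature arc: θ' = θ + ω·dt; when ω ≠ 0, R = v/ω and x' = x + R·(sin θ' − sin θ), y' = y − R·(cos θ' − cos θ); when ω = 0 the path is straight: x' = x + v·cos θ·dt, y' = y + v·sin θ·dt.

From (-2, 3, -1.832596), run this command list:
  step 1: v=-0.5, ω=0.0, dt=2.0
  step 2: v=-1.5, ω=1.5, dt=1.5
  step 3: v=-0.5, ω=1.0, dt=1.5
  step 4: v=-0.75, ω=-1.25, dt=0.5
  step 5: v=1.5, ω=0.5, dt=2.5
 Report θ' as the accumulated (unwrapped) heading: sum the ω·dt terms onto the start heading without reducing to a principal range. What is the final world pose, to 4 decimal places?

step 1: θ'=-1.8326 (straight) → pose (-1.7412, 3.9659, -1.8326)
step 2: θ'=0.4174 (R=-1.0000) → pose (-3.1125, 5.1389, 0.4174)
step 3: θ'=1.9174 (R=-0.5000) → pose (-3.3801, 4.5120, 1.9174)
step 4: θ'=1.2924 (R=0.6000) → pose (-3.3675, 4.1433, 1.2924)
step 5: θ'=2.5424 (R=3.0000) → pose (-4.5601, 7.4451, 2.5424)

(-4.5601, 7.4451, 2.5424)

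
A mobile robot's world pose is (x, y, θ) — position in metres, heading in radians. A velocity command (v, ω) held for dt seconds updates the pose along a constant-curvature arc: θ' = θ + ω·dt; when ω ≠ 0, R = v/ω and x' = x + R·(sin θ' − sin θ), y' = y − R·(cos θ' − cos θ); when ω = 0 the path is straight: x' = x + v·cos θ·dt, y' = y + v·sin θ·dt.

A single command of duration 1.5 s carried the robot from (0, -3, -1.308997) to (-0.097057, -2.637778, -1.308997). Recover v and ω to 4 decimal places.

v = -0.2500, ω = 0.0000

Δθ = -1.308997 − -1.308997 = 0.000000
ω = Δθ/dt = 0.000000/1.5 = 0.0000
ω = 0 → v = (Δx·cos θ + Δy·sin θ)/dt = -0.2500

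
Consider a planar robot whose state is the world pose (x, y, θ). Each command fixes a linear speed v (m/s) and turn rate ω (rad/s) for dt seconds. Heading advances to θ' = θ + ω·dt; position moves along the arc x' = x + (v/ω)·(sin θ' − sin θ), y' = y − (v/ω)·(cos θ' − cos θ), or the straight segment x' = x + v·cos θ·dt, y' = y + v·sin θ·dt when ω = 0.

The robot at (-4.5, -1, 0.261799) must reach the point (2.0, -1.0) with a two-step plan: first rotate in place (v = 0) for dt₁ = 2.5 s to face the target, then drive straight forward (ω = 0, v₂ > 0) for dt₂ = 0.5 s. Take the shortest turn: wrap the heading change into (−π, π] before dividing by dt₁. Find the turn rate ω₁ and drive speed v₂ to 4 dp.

heading to target = atan2(-1−-1, 2−-4.5) = 0.0000
Δθ = wrap(0.0000 − 0.2618) = -0.2618; ω₁ = Δθ/dt₁ = -0.1047
distance = √((2−-4.5)² + (-1−-1)²) = 6.5000; v₂ = distance/dt₂ = 13.0000

ω₁ = -0.1047, v₂ = 13.0000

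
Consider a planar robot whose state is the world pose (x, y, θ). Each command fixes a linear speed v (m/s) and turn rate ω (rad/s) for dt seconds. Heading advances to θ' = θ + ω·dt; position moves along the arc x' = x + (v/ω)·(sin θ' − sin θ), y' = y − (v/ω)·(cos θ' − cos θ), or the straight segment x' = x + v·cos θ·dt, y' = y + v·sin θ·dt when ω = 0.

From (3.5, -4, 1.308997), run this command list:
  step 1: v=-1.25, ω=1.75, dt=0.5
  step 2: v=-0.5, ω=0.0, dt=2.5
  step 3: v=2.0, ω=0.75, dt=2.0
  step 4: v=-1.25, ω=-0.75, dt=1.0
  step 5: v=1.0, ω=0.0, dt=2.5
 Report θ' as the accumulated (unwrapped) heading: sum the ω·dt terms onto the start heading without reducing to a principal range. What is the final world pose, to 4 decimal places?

(-0.4747, -4.1502, 2.9340)

step 1: θ'=2.1840 (R=-0.7143) → pose (3.6058, -4.5959, 2.1840)
step 2: θ'=2.1840 (straight) → pose (4.3252, -5.6182, 2.1840)
step 3: θ'=3.6840 (R=2.6667) → pose (0.7678, -4.8689, 3.6840)
step 4: θ'=2.9340 (R=1.6667) → pose (1.9716, -4.6655, 2.9340)
step 5: θ'=2.9340 (straight) → pose (-0.4747, -4.1502, 2.9340)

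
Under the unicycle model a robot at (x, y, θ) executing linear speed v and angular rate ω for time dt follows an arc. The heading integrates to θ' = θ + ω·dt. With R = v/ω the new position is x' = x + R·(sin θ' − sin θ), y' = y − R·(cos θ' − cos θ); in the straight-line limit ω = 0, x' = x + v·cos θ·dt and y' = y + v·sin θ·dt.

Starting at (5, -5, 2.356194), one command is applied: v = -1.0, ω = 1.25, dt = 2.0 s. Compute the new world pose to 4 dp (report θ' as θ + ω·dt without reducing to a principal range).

(6.3574, -4.3197, 4.8562)

θ' = 2.3562 + 1.25·2.0 = 4.8562
R = v/ω = -1.0/1.25 = -0.8000
x' = 5 + -0.8000·(sin 4.8562 − sin 2.3562) = 6.3574
y' = -5 − -0.8000·(cos 4.8562 − cos 2.3562) = -4.3197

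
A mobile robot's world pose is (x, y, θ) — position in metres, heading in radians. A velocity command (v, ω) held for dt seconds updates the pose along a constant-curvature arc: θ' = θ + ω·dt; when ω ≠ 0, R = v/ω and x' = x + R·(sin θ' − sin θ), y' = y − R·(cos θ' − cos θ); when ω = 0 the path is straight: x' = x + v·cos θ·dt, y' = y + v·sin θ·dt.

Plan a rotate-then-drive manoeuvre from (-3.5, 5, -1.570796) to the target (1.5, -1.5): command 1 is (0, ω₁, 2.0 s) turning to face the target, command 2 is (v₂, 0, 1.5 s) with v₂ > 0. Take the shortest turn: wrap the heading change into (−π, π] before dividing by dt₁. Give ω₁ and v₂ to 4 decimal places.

ω₁ = 0.3278, v₂ = 5.4671

heading to target = atan2(-1.5−5, 1.5−-3.5) = -0.9151
Δθ = wrap(-0.9151 − -1.5708) = 0.6557; ω₁ = Δθ/dt₁ = 0.3278
distance = √((1.5−-3.5)² + (-1.5−5)²) = 8.2006; v₂ = distance/dt₂ = 5.4671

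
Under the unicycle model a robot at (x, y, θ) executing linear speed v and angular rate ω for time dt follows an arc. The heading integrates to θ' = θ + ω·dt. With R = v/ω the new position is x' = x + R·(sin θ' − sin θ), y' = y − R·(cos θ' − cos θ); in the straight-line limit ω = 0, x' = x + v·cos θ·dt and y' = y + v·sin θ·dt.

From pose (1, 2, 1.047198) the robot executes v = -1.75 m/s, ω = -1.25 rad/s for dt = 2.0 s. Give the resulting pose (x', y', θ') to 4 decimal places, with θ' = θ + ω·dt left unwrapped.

(-1.6027, 2.5352, -1.4528)

θ' = 1.0472 + -1.25·2.0 = -1.4528
R = v/ω = -1.75/-1.25 = 1.4000
x' = 1 + 1.4000·(sin -1.4528 − sin 1.0472) = -1.6027
y' = 2 − 1.4000·(cos -1.4528 − cos 1.0472) = 2.5352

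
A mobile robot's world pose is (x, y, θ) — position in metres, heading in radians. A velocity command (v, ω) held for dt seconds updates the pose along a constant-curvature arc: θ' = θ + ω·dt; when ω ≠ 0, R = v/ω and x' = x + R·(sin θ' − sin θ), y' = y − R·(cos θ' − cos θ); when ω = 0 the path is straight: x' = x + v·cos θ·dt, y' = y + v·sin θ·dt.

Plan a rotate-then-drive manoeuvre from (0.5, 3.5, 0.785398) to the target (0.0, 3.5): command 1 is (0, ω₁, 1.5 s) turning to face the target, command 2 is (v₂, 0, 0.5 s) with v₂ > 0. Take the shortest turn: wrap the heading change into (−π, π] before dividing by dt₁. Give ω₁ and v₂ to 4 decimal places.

heading to target = atan2(3.5−3.5, 0−0.5) = 3.1416
Δθ = wrap(3.1416 − 0.7854) = 2.3562; ω₁ = Δθ/dt₁ = 1.5708
distance = √((0−0.5)² + (3.5−3.5)²) = 0.5000; v₂ = distance/dt₂ = 1.0000

ω₁ = 1.5708, v₂ = 1.0000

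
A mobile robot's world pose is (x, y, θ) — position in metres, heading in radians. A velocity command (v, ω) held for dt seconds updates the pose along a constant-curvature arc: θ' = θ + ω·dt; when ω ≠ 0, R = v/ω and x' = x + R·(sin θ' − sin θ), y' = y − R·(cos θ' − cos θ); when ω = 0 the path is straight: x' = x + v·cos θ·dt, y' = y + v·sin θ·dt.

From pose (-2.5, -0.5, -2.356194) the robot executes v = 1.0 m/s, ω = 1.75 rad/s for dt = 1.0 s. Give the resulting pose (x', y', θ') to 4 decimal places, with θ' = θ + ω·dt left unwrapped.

(-2.4215, -1.3737, -0.6062)

θ' = -2.3562 + 1.75·1.0 = -0.6062
R = v/ω = 1.0/1.75 = 0.5714
x' = -2.5 + 0.5714·(sin -0.6062 − sin -2.3562) = -2.4215
y' = -0.5 − 0.5714·(cos -0.6062 − cos -2.3562) = -1.3737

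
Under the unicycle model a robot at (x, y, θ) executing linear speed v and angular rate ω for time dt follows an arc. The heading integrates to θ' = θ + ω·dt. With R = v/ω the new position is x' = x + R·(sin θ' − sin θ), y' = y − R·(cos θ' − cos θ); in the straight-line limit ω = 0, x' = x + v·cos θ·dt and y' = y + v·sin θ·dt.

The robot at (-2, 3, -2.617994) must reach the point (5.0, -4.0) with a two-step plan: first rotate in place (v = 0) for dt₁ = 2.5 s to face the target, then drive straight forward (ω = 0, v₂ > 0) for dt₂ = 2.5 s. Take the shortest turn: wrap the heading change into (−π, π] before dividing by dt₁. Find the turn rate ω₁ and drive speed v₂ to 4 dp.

ω₁ = 0.7330, v₂ = 3.9598

heading to target = atan2(-4−3, 5−-2) = -0.7854
Δθ = wrap(-0.7854 − -2.6180) = 1.8326; ω₁ = Δθ/dt₁ = 0.7330
distance = √((5−-2)² + (-4−3)²) = 9.8995; v₂ = distance/dt₂ = 3.9598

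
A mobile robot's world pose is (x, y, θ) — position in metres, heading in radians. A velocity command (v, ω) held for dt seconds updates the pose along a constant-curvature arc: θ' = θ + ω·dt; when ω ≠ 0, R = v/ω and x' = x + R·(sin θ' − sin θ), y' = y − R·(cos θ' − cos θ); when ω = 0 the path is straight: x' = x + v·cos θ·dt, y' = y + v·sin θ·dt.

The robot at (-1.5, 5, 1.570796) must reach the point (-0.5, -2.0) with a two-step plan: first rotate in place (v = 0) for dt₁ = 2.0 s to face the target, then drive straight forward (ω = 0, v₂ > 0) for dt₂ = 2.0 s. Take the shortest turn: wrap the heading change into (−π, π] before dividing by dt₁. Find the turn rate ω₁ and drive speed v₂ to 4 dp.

heading to target = atan2(-2−5, -0.5−-1.5) = -1.4289
Δθ = wrap(-1.4289 − 1.5708) = -2.9997; ω₁ = Δθ/dt₁ = -1.4998
distance = √((-0.5−-1.5)² + (-2−5)²) = 7.0711; v₂ = distance/dt₂ = 3.5355

ω₁ = -1.4998, v₂ = 3.5355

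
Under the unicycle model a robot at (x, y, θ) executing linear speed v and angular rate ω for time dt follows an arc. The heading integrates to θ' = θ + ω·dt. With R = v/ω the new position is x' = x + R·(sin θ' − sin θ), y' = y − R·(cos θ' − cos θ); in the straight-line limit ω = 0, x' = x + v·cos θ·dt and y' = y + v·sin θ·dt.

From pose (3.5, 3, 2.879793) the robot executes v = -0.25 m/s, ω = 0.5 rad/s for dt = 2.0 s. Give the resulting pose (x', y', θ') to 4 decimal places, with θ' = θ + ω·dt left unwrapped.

θ' = 2.8798 + 0.5·2.0 = 3.8798
R = v/ω = -0.25/0.5 = -0.5000
x' = 3.5 + -0.5000·(sin 3.8798 − sin 2.8798) = 3.9659
y' = 3 − -0.5000·(cos 3.8798 − cos 2.8798) = 3.1131

(3.9659, 3.1131, 3.8798)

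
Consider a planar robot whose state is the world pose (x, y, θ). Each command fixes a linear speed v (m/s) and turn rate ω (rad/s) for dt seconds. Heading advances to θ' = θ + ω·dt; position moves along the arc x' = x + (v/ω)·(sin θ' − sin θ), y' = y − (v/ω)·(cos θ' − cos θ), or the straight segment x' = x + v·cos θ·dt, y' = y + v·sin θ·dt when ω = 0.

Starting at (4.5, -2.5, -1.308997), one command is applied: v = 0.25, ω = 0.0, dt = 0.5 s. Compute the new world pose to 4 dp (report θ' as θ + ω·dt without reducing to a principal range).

θ' = -1.3090 + 0.0·0.5 = -1.3090
ω = 0 → straight: x' = 4.5 + 0.25·cos(-1.3090)·0.5 = 4.5324
y' = -2.5 + 0.25·sin(-1.3090)·0.5 = -2.6207

(4.5324, -2.6207, -1.3090)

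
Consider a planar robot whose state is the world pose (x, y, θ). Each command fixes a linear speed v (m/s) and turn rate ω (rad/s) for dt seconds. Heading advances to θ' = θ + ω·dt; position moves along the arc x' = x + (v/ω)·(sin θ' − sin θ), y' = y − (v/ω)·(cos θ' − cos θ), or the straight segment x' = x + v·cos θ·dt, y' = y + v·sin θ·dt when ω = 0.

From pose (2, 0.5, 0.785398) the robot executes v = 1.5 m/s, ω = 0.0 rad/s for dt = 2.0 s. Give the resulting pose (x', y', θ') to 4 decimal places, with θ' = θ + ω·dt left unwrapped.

θ' = 0.7854 + 0.0·2.0 = 0.7854
ω = 0 → straight: x' = 2 + 1.5·cos(0.7854)·2.0 = 4.1213
y' = 0.5 + 1.5·sin(0.7854)·2.0 = 2.6213

(4.1213, 2.6213, 0.7854)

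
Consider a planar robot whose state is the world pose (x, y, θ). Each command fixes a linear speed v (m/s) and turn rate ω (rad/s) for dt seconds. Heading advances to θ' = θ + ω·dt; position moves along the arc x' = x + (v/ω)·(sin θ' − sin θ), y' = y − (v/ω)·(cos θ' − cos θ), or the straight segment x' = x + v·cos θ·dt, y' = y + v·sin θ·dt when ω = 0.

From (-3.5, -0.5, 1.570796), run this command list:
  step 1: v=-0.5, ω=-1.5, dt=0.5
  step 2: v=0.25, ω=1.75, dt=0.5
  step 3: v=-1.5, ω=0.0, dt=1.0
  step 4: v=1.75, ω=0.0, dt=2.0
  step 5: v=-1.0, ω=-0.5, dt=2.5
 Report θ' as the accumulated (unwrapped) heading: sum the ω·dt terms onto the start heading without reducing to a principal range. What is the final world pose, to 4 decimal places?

step 1: θ'=0.8208 (R=0.3333) → pose (-3.5894, -0.7272, 0.8208)
step 2: θ'=1.6958 (R=0.1429) → pose (-3.5522, -0.6120, 1.6958)
step 3: θ'=1.6958 (straight) → pose (-3.3652, -2.1003, 1.6958)
step 4: θ'=1.6958 (straight) → pose (-3.8016, 1.3724, 1.6958)
step 5: θ'=0.4458 (R=2.0000) → pose (-4.9236, -0.6815, 0.4458)

(-4.9236, -0.6815, 0.4458)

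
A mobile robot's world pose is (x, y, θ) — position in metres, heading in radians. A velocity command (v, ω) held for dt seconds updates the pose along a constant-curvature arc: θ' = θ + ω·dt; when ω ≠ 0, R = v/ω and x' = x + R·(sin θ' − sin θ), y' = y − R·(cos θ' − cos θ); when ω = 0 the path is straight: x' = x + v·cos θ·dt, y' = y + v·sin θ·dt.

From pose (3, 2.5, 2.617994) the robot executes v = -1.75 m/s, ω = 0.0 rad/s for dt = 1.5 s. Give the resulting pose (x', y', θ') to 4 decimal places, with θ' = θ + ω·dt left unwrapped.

θ' = 2.6180 + 0.0·1.5 = 2.6180
ω = 0 → straight: x' = 3 + -1.75·cos(2.6180)·1.5 = 5.2733
y' = 2.5 + -1.75·sin(2.6180)·1.5 = 1.1875

(5.2733, 1.1875, 2.6180)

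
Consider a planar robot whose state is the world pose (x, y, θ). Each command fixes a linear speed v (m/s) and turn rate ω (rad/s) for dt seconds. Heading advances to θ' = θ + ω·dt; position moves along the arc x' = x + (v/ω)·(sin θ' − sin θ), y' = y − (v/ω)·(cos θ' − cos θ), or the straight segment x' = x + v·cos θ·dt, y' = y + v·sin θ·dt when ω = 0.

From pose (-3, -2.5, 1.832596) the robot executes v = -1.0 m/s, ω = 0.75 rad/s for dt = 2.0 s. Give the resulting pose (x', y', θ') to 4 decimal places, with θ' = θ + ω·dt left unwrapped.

θ' = 1.8326 + 0.75·2.0 = 3.3326
R = v/ω = -1.0/0.75 = -1.3333
x' = -3 + -1.3333·(sin 3.3326 − sin 1.8326) = -1.4590
y' = -2.5 − -1.3333·(cos 3.3326 − cos 1.8326) = -3.4640

(-1.4590, -3.4640, 3.3326)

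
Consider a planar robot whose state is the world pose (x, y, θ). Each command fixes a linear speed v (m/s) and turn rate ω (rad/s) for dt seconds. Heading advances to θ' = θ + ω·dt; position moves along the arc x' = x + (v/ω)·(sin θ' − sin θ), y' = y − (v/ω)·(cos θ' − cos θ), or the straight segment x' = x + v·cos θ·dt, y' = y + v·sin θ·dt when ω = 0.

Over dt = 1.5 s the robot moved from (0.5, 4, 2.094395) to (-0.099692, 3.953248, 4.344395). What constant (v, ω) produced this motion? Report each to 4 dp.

Δθ = 4.344395 − 2.094395 = 2.250000
ω = Δθ/dt = 2.250000/1.5 = 1.5000
R = Δx/(sin θ' − sin θ) = 0.3333
v = R·ω = 0.3333·1.5000 = 0.5000

v = 0.5000, ω = 1.5000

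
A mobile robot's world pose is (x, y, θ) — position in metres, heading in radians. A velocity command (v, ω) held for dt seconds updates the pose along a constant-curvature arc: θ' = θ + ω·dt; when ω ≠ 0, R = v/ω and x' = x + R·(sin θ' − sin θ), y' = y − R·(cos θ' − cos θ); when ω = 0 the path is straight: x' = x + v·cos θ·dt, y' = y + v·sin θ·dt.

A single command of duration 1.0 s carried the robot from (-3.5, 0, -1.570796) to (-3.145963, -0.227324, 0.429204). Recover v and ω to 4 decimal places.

v = 0.5000, ω = 2.0000

Δθ = 0.429204 − -1.570796 = 2.000000
ω = Δθ/dt = 2.000000/1.0 = 2.0000
R = Δx/(sin θ' − sin θ) = 0.2500
v = R·ω = 0.2500·2.0000 = 0.5000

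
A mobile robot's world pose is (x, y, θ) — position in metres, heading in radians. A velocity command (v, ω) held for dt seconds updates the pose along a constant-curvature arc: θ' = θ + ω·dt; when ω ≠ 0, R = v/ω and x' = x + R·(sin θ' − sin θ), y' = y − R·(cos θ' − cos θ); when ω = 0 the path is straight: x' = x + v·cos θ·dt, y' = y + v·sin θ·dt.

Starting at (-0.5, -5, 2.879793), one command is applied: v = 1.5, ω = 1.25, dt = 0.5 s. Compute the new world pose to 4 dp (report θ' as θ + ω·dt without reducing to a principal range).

θ' = 2.8798 + 1.25·0.5 = 3.5048
R = v/ω = 1.5/1.25 = 1.2000
x' = -0.5 + 1.2000·(sin 3.5048 − sin 2.8798) = -1.2369
y' = -5 − 1.2000·(cos 3.5048 − cos 2.8798) = -5.0374

(-1.2369, -5.0374, 3.5048)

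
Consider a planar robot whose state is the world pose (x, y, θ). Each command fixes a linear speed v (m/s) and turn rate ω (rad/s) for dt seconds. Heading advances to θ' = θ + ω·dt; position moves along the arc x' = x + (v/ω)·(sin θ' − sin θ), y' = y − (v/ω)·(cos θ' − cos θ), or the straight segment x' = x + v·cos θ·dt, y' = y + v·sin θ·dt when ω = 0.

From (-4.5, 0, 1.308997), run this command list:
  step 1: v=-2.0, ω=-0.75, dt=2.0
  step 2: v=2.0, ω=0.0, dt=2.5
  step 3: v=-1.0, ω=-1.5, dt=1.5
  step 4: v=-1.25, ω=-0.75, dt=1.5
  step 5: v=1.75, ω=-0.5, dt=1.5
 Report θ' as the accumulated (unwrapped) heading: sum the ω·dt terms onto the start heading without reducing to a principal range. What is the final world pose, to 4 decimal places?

step 1: θ'=-0.1910 (R=2.6667) → pose (-7.5821, -1.9280, -0.1910)
step 2: θ'=-0.1910 (straight) → pose (-2.6730, -2.8772, -0.1910)
step 3: θ'=-2.4410 (R=0.6667) → pose (-2.9762, -1.7130, -2.4410)
step 4: θ'=-3.5660 (R=1.6667) → pose (-1.2154, -1.4683, -3.5660)
step 5: θ'=-4.3160 (R=-3.5000) → pose (-3.0028, 0.3699, -4.3160)

(-3.0028, 0.3699, -4.3160)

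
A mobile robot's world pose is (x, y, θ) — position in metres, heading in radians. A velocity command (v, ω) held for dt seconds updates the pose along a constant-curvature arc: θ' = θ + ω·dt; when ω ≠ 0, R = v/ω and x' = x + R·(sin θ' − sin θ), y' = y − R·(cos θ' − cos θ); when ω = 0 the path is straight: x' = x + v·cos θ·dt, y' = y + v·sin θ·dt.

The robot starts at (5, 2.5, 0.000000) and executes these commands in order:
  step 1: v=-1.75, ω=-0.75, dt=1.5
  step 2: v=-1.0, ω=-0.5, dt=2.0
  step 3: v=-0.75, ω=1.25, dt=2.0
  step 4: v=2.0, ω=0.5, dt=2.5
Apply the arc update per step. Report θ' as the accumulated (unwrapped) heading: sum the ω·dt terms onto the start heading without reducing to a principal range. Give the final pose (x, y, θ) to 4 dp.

step 1: θ'=-1.1250 (R=2.3333) → pose (2.8947, 3.8273, -1.1250)
step 2: θ'=-2.1250 (R=2.0000) → pose (2.9986, 5.7421, -2.1250)
step 3: θ'=0.3750 (R=-0.6000) → pose (2.2686, 6.6162, 0.3750)
step 4: θ'=1.6250 (R=4.0000) → pose (4.7977, 10.5549, 1.6250)

(4.7977, 10.5549, 1.6250)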